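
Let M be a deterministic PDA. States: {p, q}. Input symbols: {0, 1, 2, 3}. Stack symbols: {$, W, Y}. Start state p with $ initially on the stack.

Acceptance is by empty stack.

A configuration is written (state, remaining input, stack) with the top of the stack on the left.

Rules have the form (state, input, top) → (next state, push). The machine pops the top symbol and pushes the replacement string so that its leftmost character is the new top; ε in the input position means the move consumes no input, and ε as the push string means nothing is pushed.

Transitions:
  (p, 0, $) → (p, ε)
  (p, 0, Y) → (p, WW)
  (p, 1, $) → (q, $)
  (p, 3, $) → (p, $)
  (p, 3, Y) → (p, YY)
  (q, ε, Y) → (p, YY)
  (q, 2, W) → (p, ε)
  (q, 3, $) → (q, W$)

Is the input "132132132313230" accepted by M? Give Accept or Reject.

(p, 132132132313230, $) ⊢ (q, 32132132313230, $) ⊢ (q, 2132132313230, W$) ⊢ (p, 132132313230, $) ⊢ (q, 32132313230, $) ⊢ (q, 2132313230, W$) ⊢ (p, 132313230, $) ⊢ (q, 32313230, $) ⊢ (q, 2313230, W$) ⊢ (p, 313230, $) ⊢ (p, 13230, $) ⊢ (q, 3230, $) ⊢ (q, 230, W$) ⊢ (p, 30, $) ⊢ (p, 0, $) ⊢ (p, ε, ε)
All input consumed and the stack is empty.

Accept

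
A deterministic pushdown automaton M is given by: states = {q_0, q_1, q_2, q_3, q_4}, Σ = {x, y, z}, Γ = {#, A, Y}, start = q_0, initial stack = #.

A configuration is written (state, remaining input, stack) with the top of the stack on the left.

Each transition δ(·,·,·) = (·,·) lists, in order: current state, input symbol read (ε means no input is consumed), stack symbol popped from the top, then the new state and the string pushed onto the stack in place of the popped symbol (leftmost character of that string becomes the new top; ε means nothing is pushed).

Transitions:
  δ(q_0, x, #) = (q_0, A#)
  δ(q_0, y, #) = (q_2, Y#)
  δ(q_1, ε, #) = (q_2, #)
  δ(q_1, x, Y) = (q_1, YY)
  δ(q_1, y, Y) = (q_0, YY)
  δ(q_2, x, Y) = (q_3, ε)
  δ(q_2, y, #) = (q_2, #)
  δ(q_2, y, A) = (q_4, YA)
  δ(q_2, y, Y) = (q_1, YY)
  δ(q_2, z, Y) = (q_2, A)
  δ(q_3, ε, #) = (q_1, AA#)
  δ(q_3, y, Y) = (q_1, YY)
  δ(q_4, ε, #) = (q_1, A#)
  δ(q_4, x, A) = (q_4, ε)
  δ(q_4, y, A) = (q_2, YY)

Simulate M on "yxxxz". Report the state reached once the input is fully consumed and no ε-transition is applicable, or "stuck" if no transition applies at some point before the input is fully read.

stuck

(q_0, yxxxz, #)
  read y, top #: go to q_2, push Y# → (q_2, xxxz, Y#)
  read x, top Y: go to q_3, push ε → (q_3, xxz, #)
  ε-move, top #: go to q_1, push AA# → (q_1, xxz, AA#)
No transition for (q_1, x, top A); M blocks with input xxz remaining.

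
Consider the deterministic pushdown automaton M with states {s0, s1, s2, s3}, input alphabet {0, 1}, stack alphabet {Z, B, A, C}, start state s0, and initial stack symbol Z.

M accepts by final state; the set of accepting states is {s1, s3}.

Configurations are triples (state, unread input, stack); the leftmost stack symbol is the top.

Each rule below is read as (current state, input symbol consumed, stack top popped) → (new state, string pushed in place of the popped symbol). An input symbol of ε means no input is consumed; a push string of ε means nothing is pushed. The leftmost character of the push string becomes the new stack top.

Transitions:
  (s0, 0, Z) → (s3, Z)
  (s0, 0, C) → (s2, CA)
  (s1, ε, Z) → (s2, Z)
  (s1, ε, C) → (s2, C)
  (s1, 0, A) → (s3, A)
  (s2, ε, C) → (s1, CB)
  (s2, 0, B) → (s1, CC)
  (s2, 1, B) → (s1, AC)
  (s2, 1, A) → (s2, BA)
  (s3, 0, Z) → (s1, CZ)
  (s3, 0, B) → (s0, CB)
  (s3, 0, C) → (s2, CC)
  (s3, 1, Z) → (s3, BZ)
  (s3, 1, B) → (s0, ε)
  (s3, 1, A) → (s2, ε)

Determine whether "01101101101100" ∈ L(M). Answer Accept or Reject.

Accept

(s0, 01101101101100, Z)
  read 0, top Z: go to s3, push Z → (s3, 1101101101100, Z)
  read 1, top Z: go to s3, push BZ → (s3, 101101101100, BZ)
  read 1, top B: go to s0, push ε → (s0, 01101101100, Z)
  read 0, top Z: go to s3, push Z → (s3, 1101101100, Z)
  read 1, top Z: go to s3, push BZ → (s3, 101101100, BZ)
  read 1, top B: go to s0, push ε → (s0, 01101100, Z)
  read 0, top Z: go to s3, push Z → (s3, 1101100, Z)
  read 1, top Z: go to s3, push BZ → (s3, 101100, BZ)
  read 1, top B: go to s0, push ε → (s0, 01100, Z)
  read 0, top Z: go to s3, push Z → (s3, 1100, Z)
  read 1, top Z: go to s3, push BZ → (s3, 100, BZ)
  read 1, top B: go to s0, push ε → (s0, 00, Z)
  read 0, top Z: go to s3, push Z → (s3, 0, Z)
  read 0, top Z: go to s1, push CZ → (s1, ε, CZ)
All input consumed; state s1 ∈ F.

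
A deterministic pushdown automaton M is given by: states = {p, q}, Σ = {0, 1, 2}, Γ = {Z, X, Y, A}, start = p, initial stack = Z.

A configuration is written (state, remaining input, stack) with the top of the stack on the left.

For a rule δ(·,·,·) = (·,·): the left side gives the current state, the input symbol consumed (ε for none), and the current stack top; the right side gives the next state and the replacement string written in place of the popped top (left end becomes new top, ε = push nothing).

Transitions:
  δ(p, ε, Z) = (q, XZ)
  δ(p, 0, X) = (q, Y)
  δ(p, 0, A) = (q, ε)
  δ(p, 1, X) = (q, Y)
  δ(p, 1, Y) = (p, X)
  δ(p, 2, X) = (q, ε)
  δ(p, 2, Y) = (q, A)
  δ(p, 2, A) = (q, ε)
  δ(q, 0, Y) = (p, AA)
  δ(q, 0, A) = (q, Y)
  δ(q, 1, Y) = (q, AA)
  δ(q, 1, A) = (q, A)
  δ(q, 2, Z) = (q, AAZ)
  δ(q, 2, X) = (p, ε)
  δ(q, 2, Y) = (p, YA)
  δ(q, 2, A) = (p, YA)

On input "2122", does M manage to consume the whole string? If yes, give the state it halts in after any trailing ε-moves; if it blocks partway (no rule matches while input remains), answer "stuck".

stuck

(p, 2122, Z) ⊢ (q, 2122, XZ) ⊢ (p, 122, Z) ⊢ (q, 122, XZ)
No transition for (q, 1, top X); M blocks with input 122 remaining.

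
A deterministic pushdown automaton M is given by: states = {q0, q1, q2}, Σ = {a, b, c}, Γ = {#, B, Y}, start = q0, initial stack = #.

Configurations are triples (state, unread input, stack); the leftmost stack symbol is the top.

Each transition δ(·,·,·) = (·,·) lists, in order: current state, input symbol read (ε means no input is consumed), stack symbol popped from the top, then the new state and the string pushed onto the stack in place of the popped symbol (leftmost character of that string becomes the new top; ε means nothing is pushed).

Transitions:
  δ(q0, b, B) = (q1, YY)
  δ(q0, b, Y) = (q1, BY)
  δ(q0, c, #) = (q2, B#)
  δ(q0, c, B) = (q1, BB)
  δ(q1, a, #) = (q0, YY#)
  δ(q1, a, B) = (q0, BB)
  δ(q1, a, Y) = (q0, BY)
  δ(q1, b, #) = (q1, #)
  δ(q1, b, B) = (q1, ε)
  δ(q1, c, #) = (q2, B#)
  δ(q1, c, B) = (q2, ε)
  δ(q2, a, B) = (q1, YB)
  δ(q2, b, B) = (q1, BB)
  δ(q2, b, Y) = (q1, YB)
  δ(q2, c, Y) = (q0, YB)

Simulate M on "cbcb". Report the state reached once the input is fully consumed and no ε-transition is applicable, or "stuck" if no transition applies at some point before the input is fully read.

(q0, cbcb, #)
  read c, top #: go to q2, push B# → (q2, bcb, B#)
  read b, top B: go to q1, push BB → (q1, cb, BB#)
  read c, top B: go to q2, push ε → (q2, b, B#)
  read b, top B: go to q1, push BB → (q1, ε, BB#)
All input consumed; M is in state q1.

q1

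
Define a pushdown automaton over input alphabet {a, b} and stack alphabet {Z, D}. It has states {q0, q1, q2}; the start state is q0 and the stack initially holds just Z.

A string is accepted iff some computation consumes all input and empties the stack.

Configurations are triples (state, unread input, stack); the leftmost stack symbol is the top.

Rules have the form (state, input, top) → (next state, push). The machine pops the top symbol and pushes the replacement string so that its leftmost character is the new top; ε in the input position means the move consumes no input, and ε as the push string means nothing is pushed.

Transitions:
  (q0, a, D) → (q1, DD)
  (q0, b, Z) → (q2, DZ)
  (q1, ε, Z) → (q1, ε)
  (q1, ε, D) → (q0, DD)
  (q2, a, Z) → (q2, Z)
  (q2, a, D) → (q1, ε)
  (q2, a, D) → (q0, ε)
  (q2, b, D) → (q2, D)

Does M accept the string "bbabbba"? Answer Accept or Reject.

One accepting computation: (q0, bbabbba, Z) ⊢ (q2, babbba, DZ) ⊢ (q2, abbba, DZ) ⊢ (q0, bbba, Z) ⊢ (q2, bba, DZ) ⊢ (q2, ba, DZ) ⊢ (q2, a, DZ) ⊢ (q1, ε, Z) ⊢ (q1, ε, ε)
All input consumed and the stack is empty.

Accept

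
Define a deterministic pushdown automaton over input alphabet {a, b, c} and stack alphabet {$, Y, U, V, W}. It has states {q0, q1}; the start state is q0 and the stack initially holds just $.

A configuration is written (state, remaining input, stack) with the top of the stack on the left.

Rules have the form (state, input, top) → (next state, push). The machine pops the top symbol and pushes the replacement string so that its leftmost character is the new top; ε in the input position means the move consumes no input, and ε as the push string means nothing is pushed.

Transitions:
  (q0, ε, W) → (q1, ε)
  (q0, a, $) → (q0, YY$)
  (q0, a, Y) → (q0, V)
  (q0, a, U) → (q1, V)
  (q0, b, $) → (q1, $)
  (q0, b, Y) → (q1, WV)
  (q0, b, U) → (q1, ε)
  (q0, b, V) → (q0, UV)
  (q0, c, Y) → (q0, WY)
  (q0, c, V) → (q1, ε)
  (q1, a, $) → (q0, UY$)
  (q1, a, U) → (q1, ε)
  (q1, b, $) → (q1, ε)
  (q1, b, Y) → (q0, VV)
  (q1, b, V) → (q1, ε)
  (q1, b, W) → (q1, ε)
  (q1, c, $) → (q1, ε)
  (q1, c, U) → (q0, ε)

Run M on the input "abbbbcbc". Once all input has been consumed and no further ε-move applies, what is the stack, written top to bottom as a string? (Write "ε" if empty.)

ε

(q0, abbbbcbc, $) ⊢ (q0, bbbbcbc, YY$) ⊢ (q1, bbbcbc, WVY$) ⊢ (q1, bbcbc, VY$) ⊢ (q1, bcbc, Y$) ⊢ (q0, cbc, VV$) ⊢ (q1, bc, V$) ⊢ (q1, c, $) ⊢ (q1, ε, ε)
All input consumed in state q1 with stack ε.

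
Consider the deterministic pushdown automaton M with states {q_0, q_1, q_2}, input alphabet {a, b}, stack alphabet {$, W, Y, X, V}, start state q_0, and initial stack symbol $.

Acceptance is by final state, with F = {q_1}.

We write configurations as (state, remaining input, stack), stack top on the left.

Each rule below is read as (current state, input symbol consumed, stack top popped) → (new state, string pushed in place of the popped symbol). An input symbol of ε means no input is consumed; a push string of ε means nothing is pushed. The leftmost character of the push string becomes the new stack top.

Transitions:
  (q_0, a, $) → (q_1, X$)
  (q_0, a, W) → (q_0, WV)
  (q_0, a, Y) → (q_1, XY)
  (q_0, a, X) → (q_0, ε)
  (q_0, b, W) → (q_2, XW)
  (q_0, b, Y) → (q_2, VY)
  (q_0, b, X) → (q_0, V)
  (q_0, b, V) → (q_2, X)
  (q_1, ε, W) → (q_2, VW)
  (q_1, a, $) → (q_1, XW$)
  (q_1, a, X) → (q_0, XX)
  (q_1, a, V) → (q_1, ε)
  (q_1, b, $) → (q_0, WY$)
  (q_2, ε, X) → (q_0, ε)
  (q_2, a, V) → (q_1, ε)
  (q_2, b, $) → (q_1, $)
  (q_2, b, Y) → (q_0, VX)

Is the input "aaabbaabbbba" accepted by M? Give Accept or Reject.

(q_0, aaabbaabbbba, $) ⊢ (q_1, aabbaabbbba, X$) ⊢ (q_0, abbaabbbba, XX$) ⊢ (q_0, bbaabbbba, X$) ⊢ (q_0, baabbbba, V$) ⊢ (q_2, aabbbba, X$) ⊢ (q_0, aabbbba, $) ⊢ (q_1, abbbba, X$) ⊢ (q_0, bbbba, XX$) ⊢ (q_0, bbba, VX$) ⊢ (q_2, bba, XX$) ⊢ (q_0, bba, X$) ⊢ (q_0, ba, V$) ⊢ (q_2, a, X$) ⊢ (q_0, a, $) ⊢ (q_1, ε, X$)
All input consumed; state q_1 ∈ F.

Accept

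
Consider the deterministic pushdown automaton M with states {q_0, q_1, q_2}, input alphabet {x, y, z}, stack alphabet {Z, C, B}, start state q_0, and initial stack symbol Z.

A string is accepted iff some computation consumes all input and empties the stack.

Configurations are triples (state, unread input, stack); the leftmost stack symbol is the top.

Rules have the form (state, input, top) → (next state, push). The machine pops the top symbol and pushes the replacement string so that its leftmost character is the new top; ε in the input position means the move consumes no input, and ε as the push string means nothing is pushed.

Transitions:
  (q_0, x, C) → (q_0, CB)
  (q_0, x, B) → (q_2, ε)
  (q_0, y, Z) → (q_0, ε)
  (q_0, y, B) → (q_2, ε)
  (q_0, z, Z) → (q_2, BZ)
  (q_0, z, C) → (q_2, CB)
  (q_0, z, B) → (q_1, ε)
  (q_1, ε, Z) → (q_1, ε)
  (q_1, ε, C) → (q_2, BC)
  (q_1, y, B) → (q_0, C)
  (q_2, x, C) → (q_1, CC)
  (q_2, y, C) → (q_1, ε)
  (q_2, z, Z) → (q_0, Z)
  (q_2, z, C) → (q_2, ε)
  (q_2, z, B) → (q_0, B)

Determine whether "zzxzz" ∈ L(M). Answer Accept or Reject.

Reject

(q_0, zzxzz, Z)
  read z, top Z: go to q_2, push BZ → (q_2, zxzz, BZ)
  read z, top B: go to q_0, push B → (q_0, xzz, BZ)
  read x, top B: go to q_2, push ε → (q_2, zz, Z)
  read z, top Z: go to q_0, push Z → (q_0, z, Z)
  read z, top Z: go to q_2, push BZ → (q_2, ε, BZ)
All input consumed; stack is BZ, not empty, and no further ε-move applies.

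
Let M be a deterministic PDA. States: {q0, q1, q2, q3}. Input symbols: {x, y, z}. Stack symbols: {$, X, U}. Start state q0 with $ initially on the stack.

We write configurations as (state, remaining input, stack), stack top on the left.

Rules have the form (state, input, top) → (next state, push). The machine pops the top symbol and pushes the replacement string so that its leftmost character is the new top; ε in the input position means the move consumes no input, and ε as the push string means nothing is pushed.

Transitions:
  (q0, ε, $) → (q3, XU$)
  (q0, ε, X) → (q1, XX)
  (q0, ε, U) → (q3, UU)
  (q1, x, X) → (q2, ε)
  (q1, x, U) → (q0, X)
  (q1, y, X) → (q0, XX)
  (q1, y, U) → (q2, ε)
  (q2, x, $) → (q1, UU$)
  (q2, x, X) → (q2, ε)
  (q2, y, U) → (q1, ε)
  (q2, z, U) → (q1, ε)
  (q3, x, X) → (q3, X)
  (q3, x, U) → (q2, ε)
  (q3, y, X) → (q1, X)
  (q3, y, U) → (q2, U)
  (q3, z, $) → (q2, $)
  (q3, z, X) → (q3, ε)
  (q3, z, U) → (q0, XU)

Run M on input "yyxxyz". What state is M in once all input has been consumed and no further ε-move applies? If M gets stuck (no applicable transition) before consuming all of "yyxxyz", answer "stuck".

(q0, yyxxyz, $)
  ε-move, top $: go to q3, push XU$ → (q3, yyxxyz, XU$)
  read y, top X: go to q1, push X → (q1, yxxyz, XU$)
  read y, top X: go to q0, push XX → (q0, xxyz, XXU$)
  ε-move, top X: go to q1, push XX → (q1, xxyz, XXXU$)
  read x, top X: go to q2, push ε → (q2, xyz, XXU$)
  read x, top X: go to q2, push ε → (q2, yz, XU$)
No transition for (q2, y, top X); M blocks with input yz remaining.

stuck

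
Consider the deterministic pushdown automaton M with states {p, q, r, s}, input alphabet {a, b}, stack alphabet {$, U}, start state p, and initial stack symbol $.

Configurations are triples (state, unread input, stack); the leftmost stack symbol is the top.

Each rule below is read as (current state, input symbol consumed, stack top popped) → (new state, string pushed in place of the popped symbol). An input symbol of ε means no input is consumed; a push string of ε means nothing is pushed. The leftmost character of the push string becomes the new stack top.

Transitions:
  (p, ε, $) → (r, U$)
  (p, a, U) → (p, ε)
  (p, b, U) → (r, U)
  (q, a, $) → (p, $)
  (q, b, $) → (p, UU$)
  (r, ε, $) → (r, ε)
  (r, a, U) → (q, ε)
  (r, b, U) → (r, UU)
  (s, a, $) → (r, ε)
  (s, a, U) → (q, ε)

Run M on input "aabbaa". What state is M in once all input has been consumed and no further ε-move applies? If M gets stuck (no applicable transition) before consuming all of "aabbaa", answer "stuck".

stuck

(p, aabbaa, $)
  ε-move, top $: go to r, push U$ → (r, aabbaa, U$)
  read a, top U: go to q, push ε → (q, abbaa, $)
  read a, top $: go to p, push $ → (p, bbaa, $)
  ε-move, top $: go to r, push U$ → (r, bbaa, U$)
  read b, top U: go to r, push UU → (r, baa, UU$)
  read b, top U: go to r, push UU → (r, aa, UUU$)
  read a, top U: go to q, push ε → (q, a, UU$)
No transition for (q, a, top U); M blocks with input a remaining.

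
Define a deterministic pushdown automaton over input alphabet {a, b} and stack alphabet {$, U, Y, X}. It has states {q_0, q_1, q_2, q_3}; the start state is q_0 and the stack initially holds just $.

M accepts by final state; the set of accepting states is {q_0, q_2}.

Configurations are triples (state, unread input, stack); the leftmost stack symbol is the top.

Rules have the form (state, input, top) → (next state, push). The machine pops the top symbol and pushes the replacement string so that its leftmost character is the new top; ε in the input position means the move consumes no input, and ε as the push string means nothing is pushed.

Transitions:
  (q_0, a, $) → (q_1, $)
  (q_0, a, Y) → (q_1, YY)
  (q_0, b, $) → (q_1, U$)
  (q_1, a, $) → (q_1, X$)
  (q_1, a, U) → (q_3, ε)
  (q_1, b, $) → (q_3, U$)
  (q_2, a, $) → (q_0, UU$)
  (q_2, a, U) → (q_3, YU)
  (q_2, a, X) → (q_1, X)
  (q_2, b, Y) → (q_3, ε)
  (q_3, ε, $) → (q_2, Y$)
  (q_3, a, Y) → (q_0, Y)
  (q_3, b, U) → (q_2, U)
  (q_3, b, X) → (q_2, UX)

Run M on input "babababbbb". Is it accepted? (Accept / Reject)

(q_0, babababbbb, $)
  read b, top $: go to q_1, push U$ → (q_1, abababbbb, U$)
  read a, top U: go to q_3, push ε → (q_3, bababbbb, $)
  ε-move, top $: go to q_2, push Y$ → (q_2, bababbbb, Y$)
  read b, top Y: go to q_3, push ε → (q_3, ababbbb, $)
  ε-move, top $: go to q_2, push Y$ → (q_2, ababbbb, Y$)
No transition applies at (q_2, ababbbb, Y$); input not fully consumed.

Reject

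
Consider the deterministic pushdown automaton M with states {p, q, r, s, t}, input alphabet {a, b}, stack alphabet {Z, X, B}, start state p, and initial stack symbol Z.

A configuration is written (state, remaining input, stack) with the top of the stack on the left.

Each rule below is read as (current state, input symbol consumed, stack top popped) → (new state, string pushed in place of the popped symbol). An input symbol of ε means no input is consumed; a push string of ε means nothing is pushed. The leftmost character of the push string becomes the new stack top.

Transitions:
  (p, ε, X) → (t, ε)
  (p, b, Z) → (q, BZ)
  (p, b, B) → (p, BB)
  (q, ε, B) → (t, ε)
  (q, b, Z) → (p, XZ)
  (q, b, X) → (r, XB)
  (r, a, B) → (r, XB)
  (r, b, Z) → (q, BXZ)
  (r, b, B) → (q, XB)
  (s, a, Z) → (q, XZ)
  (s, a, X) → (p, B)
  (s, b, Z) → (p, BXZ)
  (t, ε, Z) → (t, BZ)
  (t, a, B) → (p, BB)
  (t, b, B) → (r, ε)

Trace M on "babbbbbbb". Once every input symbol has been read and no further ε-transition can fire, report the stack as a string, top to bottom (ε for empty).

BBBBBBBBBZ

(p, babbbbbbb, Z)
  read b, top Z: go to q, push BZ → (q, abbbbbbb, BZ)
  ε-move, top B: go to t, push ε → (t, abbbbbbb, Z)
  ε-move, top Z: go to t, push BZ → (t, abbbbbbb, BZ)
  read a, top B: go to p, push BB → (p, bbbbbbb, BBZ)
  read b, top B: go to p, push BB → (p, bbbbbb, BBBZ)
  read b, top B: go to p, push BB → (p, bbbbb, BBBBZ)
  read b, top B: go to p, push BB → (p, bbbb, BBBBBZ)
  read b, top B: go to p, push BB → (p, bbb, BBBBBBZ)
  read b, top B: go to p, push BB → (p, bb, BBBBBBBZ)
  read b, top B: go to p, push BB → (p, b, BBBBBBBBZ)
  read b, top B: go to p, push BB → (p, ε, BBBBBBBBBZ)
All input consumed in state p with stack BBBBBBBBBZ.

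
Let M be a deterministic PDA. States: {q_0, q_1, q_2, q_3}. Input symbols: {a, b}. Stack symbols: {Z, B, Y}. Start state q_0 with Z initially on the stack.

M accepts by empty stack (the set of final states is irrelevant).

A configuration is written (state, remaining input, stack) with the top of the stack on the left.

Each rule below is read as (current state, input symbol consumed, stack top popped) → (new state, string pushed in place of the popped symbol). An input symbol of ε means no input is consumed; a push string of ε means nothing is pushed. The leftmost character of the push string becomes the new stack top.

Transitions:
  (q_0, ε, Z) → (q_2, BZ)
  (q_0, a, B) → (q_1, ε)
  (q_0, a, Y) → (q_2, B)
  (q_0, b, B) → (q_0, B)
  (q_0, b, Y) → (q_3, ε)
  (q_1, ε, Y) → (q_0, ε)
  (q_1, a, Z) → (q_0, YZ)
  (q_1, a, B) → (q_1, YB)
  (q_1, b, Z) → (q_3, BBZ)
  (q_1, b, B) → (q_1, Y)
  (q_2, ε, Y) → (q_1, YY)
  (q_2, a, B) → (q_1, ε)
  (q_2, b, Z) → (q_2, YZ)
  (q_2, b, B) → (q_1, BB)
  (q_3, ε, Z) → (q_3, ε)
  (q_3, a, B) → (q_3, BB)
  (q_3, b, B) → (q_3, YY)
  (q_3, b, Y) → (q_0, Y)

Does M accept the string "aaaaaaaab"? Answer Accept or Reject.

(q_0, aaaaaaaab, Z)
  ε-move, top Z: go to q_2, push BZ → (q_2, aaaaaaaab, BZ)
  read a, top B: go to q_1, push ε → (q_1, aaaaaaab, Z)
  read a, top Z: go to q_0, push YZ → (q_0, aaaaaab, YZ)
  read a, top Y: go to q_2, push B → (q_2, aaaaab, BZ)
  read a, top B: go to q_1, push ε → (q_1, aaaab, Z)
  read a, top Z: go to q_0, push YZ → (q_0, aaab, YZ)
  read a, top Y: go to q_2, push B → (q_2, aab, BZ)
  read a, top B: go to q_1, push ε → (q_1, ab, Z)
  read a, top Z: go to q_0, push YZ → (q_0, b, YZ)
  read b, top Y: go to q_3, push ε → (q_3, ε, Z)
  ε-move, top Z: go to q_3, push ε → (q_3, ε, ε)
All input consumed and the stack is empty.

Accept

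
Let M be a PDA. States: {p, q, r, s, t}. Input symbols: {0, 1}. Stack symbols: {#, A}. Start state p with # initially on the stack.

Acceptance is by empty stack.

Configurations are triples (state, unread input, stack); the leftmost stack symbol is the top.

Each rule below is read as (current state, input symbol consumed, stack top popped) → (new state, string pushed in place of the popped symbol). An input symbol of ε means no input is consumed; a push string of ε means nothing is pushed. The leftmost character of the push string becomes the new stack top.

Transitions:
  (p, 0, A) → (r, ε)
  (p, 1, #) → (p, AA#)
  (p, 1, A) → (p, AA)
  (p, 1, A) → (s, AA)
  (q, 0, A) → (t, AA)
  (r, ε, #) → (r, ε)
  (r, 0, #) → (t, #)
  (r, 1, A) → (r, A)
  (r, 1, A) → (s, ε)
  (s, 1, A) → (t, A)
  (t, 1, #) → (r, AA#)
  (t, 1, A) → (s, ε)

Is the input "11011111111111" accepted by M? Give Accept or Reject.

No computation consumes all input and empties the stack.

Reject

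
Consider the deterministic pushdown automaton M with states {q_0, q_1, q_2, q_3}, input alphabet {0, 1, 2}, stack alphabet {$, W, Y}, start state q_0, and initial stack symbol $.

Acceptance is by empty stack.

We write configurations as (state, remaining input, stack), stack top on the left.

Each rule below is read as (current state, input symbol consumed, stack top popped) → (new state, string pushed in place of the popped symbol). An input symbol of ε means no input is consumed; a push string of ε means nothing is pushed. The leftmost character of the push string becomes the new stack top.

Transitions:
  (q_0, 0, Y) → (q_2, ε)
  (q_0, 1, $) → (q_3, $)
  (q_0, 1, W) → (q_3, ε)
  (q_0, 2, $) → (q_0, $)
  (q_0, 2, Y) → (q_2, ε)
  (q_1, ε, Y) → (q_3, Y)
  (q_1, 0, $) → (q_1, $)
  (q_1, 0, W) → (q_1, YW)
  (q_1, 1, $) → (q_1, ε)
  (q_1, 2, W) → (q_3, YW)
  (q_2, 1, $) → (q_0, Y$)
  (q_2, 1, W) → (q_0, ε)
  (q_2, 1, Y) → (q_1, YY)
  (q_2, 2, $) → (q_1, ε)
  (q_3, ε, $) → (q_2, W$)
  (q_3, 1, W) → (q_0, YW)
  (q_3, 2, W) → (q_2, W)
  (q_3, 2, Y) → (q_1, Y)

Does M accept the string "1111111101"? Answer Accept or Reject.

Reject

(q_0, 1111111101, $)
  read 1, top $: go to q_3, push $ → (q_3, 111111101, $)
  ε-move, top $: go to q_2, push W$ → (q_2, 111111101, W$)
  read 1, top W: go to q_0, push ε → (q_0, 11111101, $)
  read 1, top $: go to q_3, push $ → (q_3, 1111101, $)
  ε-move, top $: go to q_2, push W$ → (q_2, 1111101, W$)
  read 1, top W: go to q_0, push ε → (q_0, 111101, $)
  read 1, top $: go to q_3, push $ → (q_3, 11101, $)
  ε-move, top $: go to q_2, push W$ → (q_2, 11101, W$)
  read 1, top W: go to q_0, push ε → (q_0, 1101, $)
  read 1, top $: go to q_3, push $ → (q_3, 101, $)
  ε-move, top $: go to q_2, push W$ → (q_2, 101, W$)
  read 1, top W: go to q_0, push ε → (q_0, 01, $)
No transition applies at (q_0, 01, $); input not fully consumed.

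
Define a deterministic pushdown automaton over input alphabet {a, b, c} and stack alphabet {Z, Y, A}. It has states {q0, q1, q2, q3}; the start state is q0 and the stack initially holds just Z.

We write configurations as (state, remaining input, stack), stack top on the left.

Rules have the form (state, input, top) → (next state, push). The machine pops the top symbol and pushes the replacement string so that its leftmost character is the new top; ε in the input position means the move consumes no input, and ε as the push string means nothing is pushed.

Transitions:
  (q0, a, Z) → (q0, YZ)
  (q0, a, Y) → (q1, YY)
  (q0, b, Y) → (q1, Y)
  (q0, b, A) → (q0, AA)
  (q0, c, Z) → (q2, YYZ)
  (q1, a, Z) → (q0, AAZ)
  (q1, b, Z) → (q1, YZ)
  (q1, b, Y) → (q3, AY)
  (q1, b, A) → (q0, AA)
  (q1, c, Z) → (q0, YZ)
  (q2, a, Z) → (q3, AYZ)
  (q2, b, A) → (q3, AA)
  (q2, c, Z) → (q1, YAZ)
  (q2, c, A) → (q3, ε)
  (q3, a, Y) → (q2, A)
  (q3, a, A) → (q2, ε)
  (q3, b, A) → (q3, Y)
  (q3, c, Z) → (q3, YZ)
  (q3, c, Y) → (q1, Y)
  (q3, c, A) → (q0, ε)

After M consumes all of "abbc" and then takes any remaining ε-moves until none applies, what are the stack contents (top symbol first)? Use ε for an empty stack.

YZ

(q0, abbc, Z)
  read a, top Z: go to q0, push YZ → (q0, bbc, YZ)
  read b, top Y: go to q1, push Y → (q1, bc, YZ)
  read b, top Y: go to q3, push AY → (q3, c, AYZ)
  read c, top A: go to q0, push ε → (q0, ε, YZ)
All input consumed in state q0 with stack YZ.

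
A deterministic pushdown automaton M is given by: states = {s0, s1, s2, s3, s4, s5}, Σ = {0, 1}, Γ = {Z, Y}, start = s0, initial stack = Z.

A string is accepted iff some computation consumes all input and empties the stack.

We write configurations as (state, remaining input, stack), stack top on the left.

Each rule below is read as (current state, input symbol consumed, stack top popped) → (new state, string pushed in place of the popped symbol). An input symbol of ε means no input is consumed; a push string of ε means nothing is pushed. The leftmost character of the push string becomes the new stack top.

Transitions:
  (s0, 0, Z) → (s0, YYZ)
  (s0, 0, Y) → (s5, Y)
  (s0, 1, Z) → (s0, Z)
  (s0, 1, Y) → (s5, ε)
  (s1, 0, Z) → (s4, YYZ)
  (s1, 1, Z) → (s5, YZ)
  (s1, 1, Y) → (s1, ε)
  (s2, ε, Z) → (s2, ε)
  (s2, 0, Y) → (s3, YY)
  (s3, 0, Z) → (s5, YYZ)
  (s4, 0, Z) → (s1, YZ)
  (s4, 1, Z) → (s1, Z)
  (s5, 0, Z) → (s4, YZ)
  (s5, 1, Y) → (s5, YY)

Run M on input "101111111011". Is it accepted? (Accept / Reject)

(s0, 101111111011, Z) ⊢ (s0, 01111111011, Z) ⊢ (s0, 1111111011, YYZ) ⊢ (s5, 111111011, YZ) ⊢ (s5, 11111011, YYZ) ⊢ (s5, 1111011, YYYZ) ⊢ (s5, 111011, YYYYZ) ⊢ (s5, 11011, YYYYYZ) ⊢ (s5, 1011, YYYYYYZ) ⊢ (s5, 011, YYYYYYYZ)
No transition applies at (s5, 011, YYYYYYYZ); input not fully consumed.

Reject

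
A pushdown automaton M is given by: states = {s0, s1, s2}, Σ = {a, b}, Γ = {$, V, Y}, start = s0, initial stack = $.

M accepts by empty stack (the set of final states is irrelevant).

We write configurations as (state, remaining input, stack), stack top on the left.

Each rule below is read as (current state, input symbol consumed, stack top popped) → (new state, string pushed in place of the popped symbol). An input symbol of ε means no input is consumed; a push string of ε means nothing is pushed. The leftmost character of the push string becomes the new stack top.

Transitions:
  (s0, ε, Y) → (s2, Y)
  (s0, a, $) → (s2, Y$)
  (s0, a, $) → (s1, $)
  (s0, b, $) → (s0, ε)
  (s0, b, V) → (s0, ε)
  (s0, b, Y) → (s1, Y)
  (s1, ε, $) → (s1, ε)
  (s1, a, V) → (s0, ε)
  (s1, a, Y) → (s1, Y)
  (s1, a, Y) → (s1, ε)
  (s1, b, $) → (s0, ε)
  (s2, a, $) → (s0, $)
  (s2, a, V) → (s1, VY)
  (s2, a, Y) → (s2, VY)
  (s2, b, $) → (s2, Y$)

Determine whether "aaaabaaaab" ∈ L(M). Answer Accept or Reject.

One accepting computation: (s0, aaaabaaaab, $) ⊢ (s2, aaabaaaab, Y$) ⊢ (s2, aabaaaab, VY$) ⊢ (s1, abaaaab, VYY$) ⊢ (s0, baaaab, YY$) ⊢ (s1, aaaab, YY$) ⊢ (s1, aaab, YY$) ⊢ (s1, aab, YY$) ⊢ (s1, ab, Y$) ⊢ (s1, b, $) ⊢ (s0, ε, ε)
All input consumed and the stack is empty.

Accept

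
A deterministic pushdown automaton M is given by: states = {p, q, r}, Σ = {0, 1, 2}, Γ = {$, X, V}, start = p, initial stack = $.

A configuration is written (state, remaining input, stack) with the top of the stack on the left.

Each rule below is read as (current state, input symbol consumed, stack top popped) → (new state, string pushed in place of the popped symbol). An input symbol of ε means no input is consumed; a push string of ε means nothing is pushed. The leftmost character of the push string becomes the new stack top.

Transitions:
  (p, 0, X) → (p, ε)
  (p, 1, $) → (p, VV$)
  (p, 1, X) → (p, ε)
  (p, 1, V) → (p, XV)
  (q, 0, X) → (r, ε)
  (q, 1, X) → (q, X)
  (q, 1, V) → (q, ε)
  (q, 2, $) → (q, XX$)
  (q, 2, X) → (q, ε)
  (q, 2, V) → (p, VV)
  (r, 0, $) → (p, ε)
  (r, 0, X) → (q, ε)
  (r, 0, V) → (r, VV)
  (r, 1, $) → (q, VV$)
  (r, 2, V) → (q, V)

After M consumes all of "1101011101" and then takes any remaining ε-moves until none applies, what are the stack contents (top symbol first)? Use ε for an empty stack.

(p, 1101011101, $)
  read 1, top $: go to p, push VV$ → (p, 101011101, VV$)
  read 1, top V: go to p, push XV → (p, 01011101, XVV$)
  read 0, top X: go to p, push ε → (p, 1011101, VV$)
  read 1, top V: go to p, push XV → (p, 011101, XVV$)
  read 0, top X: go to p, push ε → (p, 11101, VV$)
  read 1, top V: go to p, push XV → (p, 1101, XVV$)
  read 1, top X: go to p, push ε → (p, 101, VV$)
  read 1, top V: go to p, push XV → (p, 01, XVV$)
  read 0, top X: go to p, push ε → (p, 1, VV$)
  read 1, top V: go to p, push XV → (p, ε, XVV$)
All input consumed in state p with stack XVV$.

XVV$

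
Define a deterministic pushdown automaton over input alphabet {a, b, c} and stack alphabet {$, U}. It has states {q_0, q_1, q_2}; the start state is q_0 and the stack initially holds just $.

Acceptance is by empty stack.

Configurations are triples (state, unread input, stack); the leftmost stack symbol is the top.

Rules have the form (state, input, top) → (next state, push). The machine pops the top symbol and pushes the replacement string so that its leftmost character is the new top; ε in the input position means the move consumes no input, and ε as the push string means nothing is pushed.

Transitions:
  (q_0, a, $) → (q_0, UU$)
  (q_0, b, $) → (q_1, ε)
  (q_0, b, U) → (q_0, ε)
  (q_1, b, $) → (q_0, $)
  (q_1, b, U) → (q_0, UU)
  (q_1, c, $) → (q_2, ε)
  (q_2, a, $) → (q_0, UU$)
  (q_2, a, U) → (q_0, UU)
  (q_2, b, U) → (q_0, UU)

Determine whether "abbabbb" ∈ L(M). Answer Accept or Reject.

(q_0, abbabbb, $)
  read a, top $: go to q_0, push UU$ → (q_0, bbabbb, UU$)
  read b, top U: go to q_0, push ε → (q_0, babbb, U$)
  read b, top U: go to q_0, push ε → (q_0, abbb, $)
  read a, top $: go to q_0, push UU$ → (q_0, bbb, UU$)
  read b, top U: go to q_0, push ε → (q_0, bb, U$)
  read b, top U: go to q_0, push ε → (q_0, b, $)
  read b, top $: go to q_1, push ε → (q_1, ε, ε)
All input consumed and the stack is empty.

Accept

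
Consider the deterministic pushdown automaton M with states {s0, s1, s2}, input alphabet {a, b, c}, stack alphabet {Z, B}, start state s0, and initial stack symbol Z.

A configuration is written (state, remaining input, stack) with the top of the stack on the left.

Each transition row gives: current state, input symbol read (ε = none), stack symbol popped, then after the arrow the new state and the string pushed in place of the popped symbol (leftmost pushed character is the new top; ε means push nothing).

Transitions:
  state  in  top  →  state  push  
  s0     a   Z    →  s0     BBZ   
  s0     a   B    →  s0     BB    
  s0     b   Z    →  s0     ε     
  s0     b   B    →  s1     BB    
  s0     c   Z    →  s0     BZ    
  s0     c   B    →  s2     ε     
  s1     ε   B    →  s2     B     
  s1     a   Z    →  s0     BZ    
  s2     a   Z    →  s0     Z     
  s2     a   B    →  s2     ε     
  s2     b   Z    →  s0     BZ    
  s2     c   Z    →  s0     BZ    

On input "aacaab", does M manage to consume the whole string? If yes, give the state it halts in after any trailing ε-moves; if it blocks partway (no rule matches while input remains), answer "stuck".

(s0, aacaab, Z)
  read a, top Z: go to s0, push BBZ → (s0, acaab, BBZ)
  read a, top B: go to s0, push BB → (s0, caab, BBBZ)
  read c, top B: go to s2, push ε → (s2, aab, BBZ)
  read a, top B: go to s2, push ε → (s2, ab, BZ)
  read a, top B: go to s2, push ε → (s2, b, Z)
  read b, top Z: go to s0, push BZ → (s0, ε, BZ)
All input consumed; M is in state s0.

s0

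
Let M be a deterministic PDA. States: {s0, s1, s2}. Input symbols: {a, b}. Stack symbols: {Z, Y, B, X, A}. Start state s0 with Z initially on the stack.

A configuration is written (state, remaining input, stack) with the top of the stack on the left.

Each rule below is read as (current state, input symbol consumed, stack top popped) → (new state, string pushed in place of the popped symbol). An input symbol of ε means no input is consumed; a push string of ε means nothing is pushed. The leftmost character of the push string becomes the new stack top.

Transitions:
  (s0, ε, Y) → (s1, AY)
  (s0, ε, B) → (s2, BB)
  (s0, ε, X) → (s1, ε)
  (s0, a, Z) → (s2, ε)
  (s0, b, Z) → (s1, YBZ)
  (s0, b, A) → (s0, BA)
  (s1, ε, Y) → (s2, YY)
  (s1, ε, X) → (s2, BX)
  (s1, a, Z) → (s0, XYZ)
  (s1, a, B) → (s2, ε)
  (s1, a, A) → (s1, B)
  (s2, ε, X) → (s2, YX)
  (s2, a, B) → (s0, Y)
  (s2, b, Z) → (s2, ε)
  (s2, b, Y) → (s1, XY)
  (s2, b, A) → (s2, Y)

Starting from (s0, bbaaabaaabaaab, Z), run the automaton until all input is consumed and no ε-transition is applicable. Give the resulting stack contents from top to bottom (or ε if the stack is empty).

(s0, bbaaabaaabaaab, Z)
  read b, top Z: go to s1, push YBZ → (s1, baaabaaabaaab, YBZ)
  ε-move, top Y: go to s2, push YY → (s2, baaabaaabaaab, YYBZ)
  read b, top Y: go to s1, push XY → (s1, aaabaaabaaab, XYYBZ)
  ε-move, top X: go to s2, push BX → (s2, aaabaaabaaab, BXYYBZ)
  read a, top B: go to s0, push Y → (s0, aabaaabaaab, YXYYBZ)
  ε-move, top Y: go to s1, push AY → (s1, aabaaabaaab, AYXYYBZ)
  read a, top A: go to s1, push B → (s1, abaaabaaab, BYXYYBZ)
  read a, top B: go to s2, push ε → (s2, baaabaaab, YXYYBZ)
  read b, top Y: go to s1, push XY → (s1, aaabaaab, XYXYYBZ)
  ε-move, top X: go to s2, push BX → (s2, aaabaaab, BXYXYYBZ)
  read a, top B: go to s0, push Y → (s0, aabaaab, YXYXYYBZ)
  ε-move, top Y: go to s1, push AY → (s1, aabaaab, AYXYXYYBZ)
  read a, top A: go to s1, push B → (s1, abaaab, BYXYXYYBZ)
  read a, top B: go to s2, push ε → (s2, baaab, YXYXYYBZ)
  read b, top Y: go to s1, push XY → (s1, aaab, XYXYXYYBZ)
  ε-move, top X: go to s2, push BX → (s2, aaab, BXYXYXYYBZ)
  read a, top B: go to s0, push Y → (s0, aab, YXYXYXYYBZ)
  ε-move, top Y: go to s1, push AY → (s1, aab, AYXYXYXYYBZ)
  read a, top A: go to s1, push B → (s1, ab, BYXYXYXYYBZ)
  read a, top B: go to s2, push ε → (s2, b, YXYXYXYYBZ)
  read b, top Y: go to s1, push XY → (s1, ε, XYXYXYXYYBZ)
  ε-move, top X: go to s2, push BX → (s2, ε, BXYXYXYXYYBZ)
All input consumed in state s2 with stack BXYXYXYXYYBZ.

BXYXYXYXYYBZ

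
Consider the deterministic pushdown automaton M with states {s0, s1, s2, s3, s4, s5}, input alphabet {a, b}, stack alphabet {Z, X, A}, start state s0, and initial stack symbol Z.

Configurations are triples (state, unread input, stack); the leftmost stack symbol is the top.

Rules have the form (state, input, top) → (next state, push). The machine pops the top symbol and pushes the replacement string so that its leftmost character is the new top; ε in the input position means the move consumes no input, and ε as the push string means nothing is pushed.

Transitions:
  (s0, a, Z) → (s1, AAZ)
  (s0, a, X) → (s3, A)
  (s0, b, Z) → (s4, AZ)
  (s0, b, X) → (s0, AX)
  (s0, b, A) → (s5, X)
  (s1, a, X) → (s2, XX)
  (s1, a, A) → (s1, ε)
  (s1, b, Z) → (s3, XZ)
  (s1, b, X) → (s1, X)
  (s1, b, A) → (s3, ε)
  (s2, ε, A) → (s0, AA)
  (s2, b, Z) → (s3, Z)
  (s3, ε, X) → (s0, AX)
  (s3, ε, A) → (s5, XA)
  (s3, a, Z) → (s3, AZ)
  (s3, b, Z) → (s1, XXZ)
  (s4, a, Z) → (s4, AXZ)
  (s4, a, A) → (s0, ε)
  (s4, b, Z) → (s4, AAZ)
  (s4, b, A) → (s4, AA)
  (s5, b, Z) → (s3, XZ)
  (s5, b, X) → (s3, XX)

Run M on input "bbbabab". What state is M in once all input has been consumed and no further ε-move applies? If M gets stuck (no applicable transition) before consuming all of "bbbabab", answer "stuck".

(s0, bbbabab, Z) ⊢ (s4, bbabab, AZ) ⊢ (s4, babab, AAZ) ⊢ (s4, abab, AAAZ) ⊢ (s0, bab, AAZ) ⊢ (s5, ab, XAZ)
No transition for (s5, a, top X); M blocks with input ab remaining.

stuck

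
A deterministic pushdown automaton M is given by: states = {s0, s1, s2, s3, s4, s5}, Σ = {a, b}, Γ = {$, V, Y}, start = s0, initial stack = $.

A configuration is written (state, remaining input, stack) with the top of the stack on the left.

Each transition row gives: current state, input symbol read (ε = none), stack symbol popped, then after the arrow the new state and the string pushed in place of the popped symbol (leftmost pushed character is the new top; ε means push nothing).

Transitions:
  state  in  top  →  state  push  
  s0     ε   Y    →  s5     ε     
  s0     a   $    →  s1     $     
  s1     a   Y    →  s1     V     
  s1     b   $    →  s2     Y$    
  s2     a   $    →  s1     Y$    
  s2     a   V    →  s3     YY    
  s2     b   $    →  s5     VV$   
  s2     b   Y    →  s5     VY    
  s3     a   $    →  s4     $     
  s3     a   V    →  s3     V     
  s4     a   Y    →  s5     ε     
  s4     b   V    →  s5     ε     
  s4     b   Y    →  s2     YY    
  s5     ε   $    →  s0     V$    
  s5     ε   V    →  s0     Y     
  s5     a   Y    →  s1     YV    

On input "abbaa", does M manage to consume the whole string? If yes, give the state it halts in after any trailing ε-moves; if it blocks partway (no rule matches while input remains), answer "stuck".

s1

(s0, abbaa, $)
  read a, top $: go to s1, push $ → (s1, bbaa, $)
  read b, top $: go to s2, push Y$ → (s2, baa, Y$)
  read b, top Y: go to s5, push VY → (s5, aa, VY$)
  ε-move, top V: go to s0, push Y → (s0, aa, YY$)
  ε-move, top Y: go to s5, push ε → (s5, aa, Y$)
  read a, top Y: go to s1, push YV → (s1, a, YV$)
  read a, top Y: go to s1, push V → (s1, ε, VV$)
All input consumed; M is in state s1.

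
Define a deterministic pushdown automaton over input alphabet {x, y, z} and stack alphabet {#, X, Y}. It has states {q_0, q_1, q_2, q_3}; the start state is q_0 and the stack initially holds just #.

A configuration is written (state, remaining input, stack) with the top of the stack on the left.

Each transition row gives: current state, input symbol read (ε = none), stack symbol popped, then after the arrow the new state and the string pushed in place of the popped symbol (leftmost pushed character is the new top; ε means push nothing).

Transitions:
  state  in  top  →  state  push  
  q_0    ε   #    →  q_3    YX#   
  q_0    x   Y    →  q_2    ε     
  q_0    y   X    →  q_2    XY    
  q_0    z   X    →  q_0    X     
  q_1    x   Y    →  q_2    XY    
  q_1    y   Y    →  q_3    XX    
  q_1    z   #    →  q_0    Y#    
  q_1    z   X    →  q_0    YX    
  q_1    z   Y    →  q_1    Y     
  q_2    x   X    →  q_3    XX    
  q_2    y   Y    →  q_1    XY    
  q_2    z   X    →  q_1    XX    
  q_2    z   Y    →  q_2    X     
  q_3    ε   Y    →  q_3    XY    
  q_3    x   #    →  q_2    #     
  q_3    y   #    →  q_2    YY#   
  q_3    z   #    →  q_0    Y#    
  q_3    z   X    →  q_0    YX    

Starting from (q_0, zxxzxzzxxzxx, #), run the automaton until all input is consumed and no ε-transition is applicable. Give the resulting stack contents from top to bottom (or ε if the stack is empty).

XXXXXYX#

(q_0, zxxzxzzxxzxx, #)
  ε-move, top #: go to q_3, push YX# → (q_3, zxxzxzzxxzxx, YX#)
  ε-move, top Y: go to q_3, push XY → (q_3, zxxzxzzxxzxx, XYX#)
  read z, top X: go to q_0, push YX → (q_0, xxzxzzxxzxx, YXYX#)
  read x, top Y: go to q_2, push ε → (q_2, xzxzzxxzxx, XYX#)
  read x, top X: go to q_3, push XX → (q_3, zxzzxxzxx, XXYX#)
  read z, top X: go to q_0, push YX → (q_0, xzzxxzxx, YXXYX#)
  read x, top Y: go to q_2, push ε → (q_2, zzxxzxx, XXYX#)
  read z, top X: go to q_1, push XX → (q_1, zxxzxx, XXXYX#)
  read z, top X: go to q_0, push YX → (q_0, xxzxx, YXXXYX#)
  read x, top Y: go to q_2, push ε → (q_2, xzxx, XXXYX#)
  read x, top X: go to q_3, push XX → (q_3, zxx, XXXXYX#)
  read z, top X: go to q_0, push YX → (q_0, xx, YXXXXYX#)
  read x, top Y: go to q_2, push ε → (q_2, x, XXXXYX#)
  read x, top X: go to q_3, push XX → (q_3, ε, XXXXXYX#)
All input consumed in state q_3 with stack XXXXXYX#.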